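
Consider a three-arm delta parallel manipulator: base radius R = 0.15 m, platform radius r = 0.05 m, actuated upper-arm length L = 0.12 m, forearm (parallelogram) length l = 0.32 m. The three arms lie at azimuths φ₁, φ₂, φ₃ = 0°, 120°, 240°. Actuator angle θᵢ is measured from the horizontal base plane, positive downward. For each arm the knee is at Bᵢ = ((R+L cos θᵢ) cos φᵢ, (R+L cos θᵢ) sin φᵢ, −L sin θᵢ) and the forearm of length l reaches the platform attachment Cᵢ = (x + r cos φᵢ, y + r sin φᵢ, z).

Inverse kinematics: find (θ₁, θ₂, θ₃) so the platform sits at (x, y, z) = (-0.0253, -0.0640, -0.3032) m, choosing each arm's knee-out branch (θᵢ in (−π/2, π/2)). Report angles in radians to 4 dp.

θ₁ = 0.6980, θ₂ = 0.7854, θ₃ = 0.1740

arm 1 (φ=0.0°): x'=-0.0253, y'=-0.0640
  e−x'=0.1253;  (l²−L²−(e−x')²−y'²−z²)/2L = -0.0989
  √(A²+B²)=0.3281;  θ1 = -1.1789+1.8769 ≈ 0.6980
φ2=120.0° → target in arm frame (-0.0428, 0.0539)
  e−x'=0.1428;  (l²−L²−(e−x')²−y'²−z²)/2L = -0.1134
  γ=atan2(-0.3032,0.1428)=-1.1307;  ψ=arccos(-0.3384)=1.9161;  θ2=γ+ψ≈0.7854
rotate P by −φ3: (0.0681, 0.0101, -0.3032)
  A cos θ + B sin θ = C:  0.0319·cos θ + -0.3032·sin θ = -0.0210
  √(A²+B²)=0.3049;  θ3 = -1.4659+1.6399 ≈ 0.1740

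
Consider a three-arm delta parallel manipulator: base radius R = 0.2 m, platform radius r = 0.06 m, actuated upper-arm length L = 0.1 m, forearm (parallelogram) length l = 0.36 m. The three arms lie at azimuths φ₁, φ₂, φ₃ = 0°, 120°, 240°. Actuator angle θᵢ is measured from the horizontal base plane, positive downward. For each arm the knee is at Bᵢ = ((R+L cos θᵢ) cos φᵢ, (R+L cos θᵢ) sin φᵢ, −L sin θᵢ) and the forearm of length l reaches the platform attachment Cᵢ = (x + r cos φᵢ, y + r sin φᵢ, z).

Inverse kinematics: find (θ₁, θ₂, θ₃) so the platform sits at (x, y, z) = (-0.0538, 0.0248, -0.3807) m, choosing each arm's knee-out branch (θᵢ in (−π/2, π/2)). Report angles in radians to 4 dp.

arm 1 (φ=0.0°): x'=-0.0538, y'=0.0248
  A=0.1938, B=-0.3807, C=(l²−L²−A²−y'²−z²)/(2L)=-0.3175
  θ1 = atan2(B,A) + arccos(C/0.4272) = 1.3089
rotate P by −φ2: (0.0484, 0.0342, -0.3807)
  e−x'=0.0916;  (l²−L²−(e−x')²−y'²−z²)/2L = -0.1745
  γ=atan2(-0.3807,0.0916)=-1.3346;  ψ=arccos(-0.4456)=2.0326;  θ2=γ+ψ≈0.6980
φ3=240.0° → target in arm frame (0.0054, -0.0590)
  A=0.1346, B=-0.3807, C=(l²−L²−A²−y'²−z²)/(2L)=-0.2346
  γ=atan2(-0.3807,0.1346)=-1.2310;  ψ=arccos(-0.5810)=2.1908;  θ3=γ+ψ≈0.9598

θ₁ = 1.3089, θ₂ = 0.6980, θ₃ = 0.9598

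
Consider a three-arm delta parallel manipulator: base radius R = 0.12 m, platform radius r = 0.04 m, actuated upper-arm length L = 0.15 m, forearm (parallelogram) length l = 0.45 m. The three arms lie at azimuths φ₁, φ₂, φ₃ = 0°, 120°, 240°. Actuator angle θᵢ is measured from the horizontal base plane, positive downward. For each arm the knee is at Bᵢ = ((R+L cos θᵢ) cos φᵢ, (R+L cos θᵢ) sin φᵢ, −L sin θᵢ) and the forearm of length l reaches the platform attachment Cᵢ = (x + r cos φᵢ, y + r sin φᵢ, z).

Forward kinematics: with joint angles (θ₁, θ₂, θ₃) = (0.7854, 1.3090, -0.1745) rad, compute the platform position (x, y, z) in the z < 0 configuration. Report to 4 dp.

centre 1 = (0.1861·cos0.0°, 0.1861·sin0.0°, -0.1061) = (0.1861, 0.0000, -0.1061)
φ2=120.0°: virtual centre (-0.0594, 0.1029, -0.1449), radius l
arm 3 at φ=240.0°: (R−r)+L cos θ3 = 0.2277;  centre 3 = (-0.1139, -0.1972, 0.0260)
|centre ₂|²−|centre ₁|² = -0.0108;  |centre ₃|²−|centre ₁|² = 0.0067
[-0.4910 0.2058 -0.0776]·P = -0.0108;  [-0.5999 -0.3944 0.2642]·P = 0.0067
det = 0.3171;  x = 0.0091+0.0749z,  y = -0.0307+0.5560z
sphere 1 gives Az²+Bz+C=0 with A=1.3147, B=0.1515, C=-0.1590;  B²−4AC=0.8590;  roots -0.4101, 0.2949;  negative root z = -0.4101
x = -0.0217, y = -0.2587

(-0.0217, -0.2587, -0.4101)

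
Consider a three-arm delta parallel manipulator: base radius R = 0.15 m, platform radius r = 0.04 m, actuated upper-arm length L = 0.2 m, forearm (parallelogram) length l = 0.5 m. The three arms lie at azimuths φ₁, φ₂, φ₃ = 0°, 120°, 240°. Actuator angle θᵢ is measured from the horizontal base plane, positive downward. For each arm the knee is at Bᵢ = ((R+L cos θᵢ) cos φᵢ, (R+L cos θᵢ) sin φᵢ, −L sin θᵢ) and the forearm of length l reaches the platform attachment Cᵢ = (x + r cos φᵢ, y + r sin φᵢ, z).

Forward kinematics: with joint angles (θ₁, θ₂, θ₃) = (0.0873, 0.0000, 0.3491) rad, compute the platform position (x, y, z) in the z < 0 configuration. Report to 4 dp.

(0.0171, 0.0572, -0.4192)

centre 1 = (0.3092·cos0.0°, 0.3092·sin0.0°, -0.0174) = (0.3092, 0.0000, -0.0174)
centre 2 = (0.3100·cos120.0°, 0.3100·sin120.0°, 0.0000) = (-0.1550, 0.2685, 0.0000)
φ3=240.0°: virtual centre (-0.1490, -0.2580, -0.0684), radius l
eliminate P² terms by subtracting sphere 1 from 2 and 3
plane₁₂: -0.9285x+0.5369y+0.0349z = 0.0002
Cramer: x(z) = 0.0013-0.0378z;  y(z) = 0.0025-0.1304z
into |P−centre ₁|² = l²: 1.0184z² + 0.0575z + -0.1549 = 0;  Δ = 0.6341;  z = -0.4192 or 0.3627 → z<0 root = -0.4192
x = 0.0171, y = 0.0572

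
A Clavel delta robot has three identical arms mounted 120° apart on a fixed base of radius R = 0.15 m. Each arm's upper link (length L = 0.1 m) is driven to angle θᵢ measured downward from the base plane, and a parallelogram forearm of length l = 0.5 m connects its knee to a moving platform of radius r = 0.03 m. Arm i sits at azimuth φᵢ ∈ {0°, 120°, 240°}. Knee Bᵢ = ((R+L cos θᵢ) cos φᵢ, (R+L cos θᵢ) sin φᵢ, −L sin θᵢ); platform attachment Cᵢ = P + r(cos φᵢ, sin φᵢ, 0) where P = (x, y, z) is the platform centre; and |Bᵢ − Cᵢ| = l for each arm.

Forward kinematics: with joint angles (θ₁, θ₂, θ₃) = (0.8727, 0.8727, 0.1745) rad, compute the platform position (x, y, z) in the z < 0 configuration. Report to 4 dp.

(-0.0548, -0.0949, -0.5054)

arm 1 at φ=0.0°: ρ1 = 0.1843;  O1 = (0.1843, 0.0000, -0.0766)
O2 = (0.1843·cos120.0°, 0.1843·sin120.0°, -0.0766) = (-0.0921, 0.1596, -0.0766)
arm 3 at φ=240.0°: ρ3 = 0.2185;  O3 = (-0.1092, -0.1892, -0.0174)
|O₂|²−|O₁|² = 0.0000;  |O₃|²−|O₁|² = 0.0082
[-0.5528 0.3192 0.0000]·P = 0.0000;  [-0.5870 -0.3784 0.1185]·P = 0.0082
det = 0.3966;  x = -0.0066+0.0954z,  y = -0.0114+0.1652z
quadratic in z: (1.0364)z²+(0.1130)z+(-0.2076)=0, √Δ=0.9345 → z ∈ {-0.5054, 0.3963}; z = -0.5054 (taking z<0)
x = -0.0548, y = -0.0949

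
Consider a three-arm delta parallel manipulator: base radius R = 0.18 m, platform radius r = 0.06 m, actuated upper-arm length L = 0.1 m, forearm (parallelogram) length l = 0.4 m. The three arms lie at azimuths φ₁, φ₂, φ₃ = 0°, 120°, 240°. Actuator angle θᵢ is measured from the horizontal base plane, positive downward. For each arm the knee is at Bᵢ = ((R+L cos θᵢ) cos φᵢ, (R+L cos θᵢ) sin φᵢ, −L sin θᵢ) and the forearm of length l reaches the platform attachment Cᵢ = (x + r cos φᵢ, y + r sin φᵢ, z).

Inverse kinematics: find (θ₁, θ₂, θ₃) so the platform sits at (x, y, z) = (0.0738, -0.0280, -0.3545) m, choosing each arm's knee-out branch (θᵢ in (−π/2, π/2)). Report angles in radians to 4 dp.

θ₁ = -0.1745, θ₂ = 0.6107, θ₃ = 0.3493

arm 1 (φ=0.0°): x'=0.0738, y'=-0.0280
  e−x'=0.0462;  (l²−L²−(e−x')²−y'²−z²)/2L = 0.1071
  θ1 = atan2(B,A) + arccos(C/0.3575) = -0.1745
arm 2 (φ=120.0°): x'=-0.0611, y'=-0.0499
  e−x'=0.1811;  (l²−L²−(e−x')²−y'²−z²)/2L = -0.0549
  θ2 = atan2(B,A) + arccos(C/0.3981) = 0.6107
rotate P by −φ3: (-0.0127, 0.0779, -0.3545)
  A cos θ + B sin θ = C:  0.1327·cos θ + -0.3545·sin θ = 0.0033
  √(A²+B²)=0.3785;  θ3 = -1.2127+1.5620 ≈ 0.3493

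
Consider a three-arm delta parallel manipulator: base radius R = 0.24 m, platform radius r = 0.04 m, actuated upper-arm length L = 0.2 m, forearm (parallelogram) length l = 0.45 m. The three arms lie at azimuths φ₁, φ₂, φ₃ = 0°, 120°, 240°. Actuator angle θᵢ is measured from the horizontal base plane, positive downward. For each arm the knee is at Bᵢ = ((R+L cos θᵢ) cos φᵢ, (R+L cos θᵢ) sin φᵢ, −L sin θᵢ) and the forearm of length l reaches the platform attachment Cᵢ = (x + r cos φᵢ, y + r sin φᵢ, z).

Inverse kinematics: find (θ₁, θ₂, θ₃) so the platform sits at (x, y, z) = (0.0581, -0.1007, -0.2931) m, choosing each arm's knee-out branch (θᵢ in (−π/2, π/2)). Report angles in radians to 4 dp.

arm 1 (φ=0.0°): x'=0.0581, y'=-0.1007
  A cos θ + B sin θ = C:  0.1419·cos θ + -0.2931·sin θ = 0.1158
  √(A²+B²)=0.3256;  θ1 = -1.1199+1.2073 ≈ 0.0873
φ2=120.0° → target in arm frame (-0.1163, 0.0000)
  e−x'=0.3163;  (l²−L²−(e−x')²−y'²−z²)/2L = -0.0586
  √(A²+B²)=0.4312;  θ2 = -0.7474+1.7070 ≈ 0.9596
φ3=240.0° → target in arm frame (0.0582, 0.1007)
  A=0.1418, B=-0.2931, C=(l²−L²−A²−y'²−z²)/(2L)=0.1158
  θ3 = atan2(B,A) + arccos(C/0.3256) = 0.0870

θ₁ = 0.0873, θ₂ = 0.9596, θ₃ = 0.0870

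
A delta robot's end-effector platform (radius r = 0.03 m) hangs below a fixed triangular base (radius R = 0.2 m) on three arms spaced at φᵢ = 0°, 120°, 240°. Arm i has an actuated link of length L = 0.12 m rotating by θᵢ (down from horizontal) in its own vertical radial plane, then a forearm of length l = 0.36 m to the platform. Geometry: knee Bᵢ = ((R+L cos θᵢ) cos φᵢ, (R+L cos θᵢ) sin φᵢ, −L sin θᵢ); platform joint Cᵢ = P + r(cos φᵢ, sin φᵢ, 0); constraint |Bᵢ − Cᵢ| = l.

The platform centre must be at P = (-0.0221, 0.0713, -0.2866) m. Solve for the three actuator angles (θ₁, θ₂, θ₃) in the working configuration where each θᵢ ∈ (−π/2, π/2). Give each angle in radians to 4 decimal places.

θ₁ = 0.6985, θ₂ = -0.0002, θ₃ = 0.8727

arm 1 (φ=0.0°): x'=-0.0221, y'=0.0713
  A cos θ + B sin θ = C:  0.1921·cos θ + -0.2866·sin θ = -0.0372
  γ=atan2(-0.2866,0.1921)=-0.9803;  ψ=arccos(-0.1078)=1.6788;  θ1=γ+ψ≈0.6985
arm 2 (φ=120.0°): x'=0.0728, y'=-0.0165
  e−x'=0.0972;  (l²−L²−(e−x')²−y'²−z²)/2L = 0.0972
  √(A²+B²)=0.3026;  θ2 = -1.2438+1.2437 ≈ -0.0002
arm 3 (φ=240.0°): x'=-0.0507, y'=-0.0548
  A=0.2207, B=-0.2866, C=(l²−L²−A²−y'²−z²)/(2L)=-0.0777
  γ=atan2(-0.2866,0.2207)=-0.9146;  ψ=arccos(-0.2148)=1.7873;  θ3=γ+ψ≈0.8727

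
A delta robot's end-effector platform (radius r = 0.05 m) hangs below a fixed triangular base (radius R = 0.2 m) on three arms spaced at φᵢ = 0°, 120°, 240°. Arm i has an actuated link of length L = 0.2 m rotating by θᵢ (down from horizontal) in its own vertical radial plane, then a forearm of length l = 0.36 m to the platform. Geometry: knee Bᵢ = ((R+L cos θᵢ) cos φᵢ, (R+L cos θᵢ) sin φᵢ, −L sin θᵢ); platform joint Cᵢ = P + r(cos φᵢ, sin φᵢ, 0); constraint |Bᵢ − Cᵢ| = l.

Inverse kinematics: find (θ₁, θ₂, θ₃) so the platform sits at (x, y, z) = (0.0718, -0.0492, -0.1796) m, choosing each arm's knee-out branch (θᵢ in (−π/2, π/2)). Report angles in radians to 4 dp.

θ₁ = -0.2618, θ₂ = 0.8727, θ₃ = 0.3492

rotate P by −φ1: (0.0718, -0.0492, -0.1796)
  A=0.0782, B=-0.1796, C=(l²−L²−A²−y'²−z²)/(2L)=0.1220
  √(A²+B²)=0.1959;  θ1 = -1.1601+0.8983 ≈ -0.2618
arm 2 (φ=120.0°): x'=-0.0785, y'=-0.0376
  e−x'=0.2285;  (l²−L²−(e−x')²−y'²−z²)/2L = 0.0093
  √(A²+B²)=0.2906;  θ2 = -0.6661+1.5388 ≈ 0.8727
φ3=240.0° → target in arm frame (0.0067, 0.0868)
  A=0.1433, B=-0.1796, C=(l²−L²−A²−y'²−z²)/(2L)=0.0732
  γ=atan2(-0.1796,0.1433)=-0.8974;  ψ=arccos(0.3186)=1.2465;  θ3=γ+ψ≈0.3492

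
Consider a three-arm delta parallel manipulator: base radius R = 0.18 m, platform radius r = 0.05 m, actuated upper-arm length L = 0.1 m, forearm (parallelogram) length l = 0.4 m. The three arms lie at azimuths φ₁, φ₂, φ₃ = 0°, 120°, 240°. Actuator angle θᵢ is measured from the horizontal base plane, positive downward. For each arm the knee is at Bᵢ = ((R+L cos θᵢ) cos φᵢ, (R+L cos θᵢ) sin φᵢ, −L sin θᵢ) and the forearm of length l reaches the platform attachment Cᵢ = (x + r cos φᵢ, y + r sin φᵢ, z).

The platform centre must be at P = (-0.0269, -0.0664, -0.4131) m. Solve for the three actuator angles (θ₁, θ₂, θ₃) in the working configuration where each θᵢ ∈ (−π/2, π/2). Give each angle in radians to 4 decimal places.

θ₁ = 0.9599, θ₂ = 1.0471, θ₃ = 0.4366

rotate P by −φ1: (-0.0269, -0.0664, -0.4131)
  e−x'=0.1569;  (l²−L²−(e−x')²−y'²−z²)/2L = -0.2484
  γ=atan2(-0.4131,0.1569)=-1.2078;  ψ=arccos(-0.5621)=2.1677;  θ1=γ+ψ≈0.9599
rotate P by −φ2: (-0.0441, 0.0565, -0.4131)
  e−x'=0.1741;  (l²−L²−(e−x')²−y'²−z²)/2L = -0.2707
  θ2 = atan2(B,A) + arccos(C/0.4483) = 1.0471
φ3=240.0° → target in arm frame (0.0710, 0.0099)
  A cos θ + B sin θ = C:  0.0590·cos θ + -0.4131·sin θ = -0.1212
  √(A²+B²)=0.4173;  θ3 = -1.4288+1.8654 ≈ 0.4366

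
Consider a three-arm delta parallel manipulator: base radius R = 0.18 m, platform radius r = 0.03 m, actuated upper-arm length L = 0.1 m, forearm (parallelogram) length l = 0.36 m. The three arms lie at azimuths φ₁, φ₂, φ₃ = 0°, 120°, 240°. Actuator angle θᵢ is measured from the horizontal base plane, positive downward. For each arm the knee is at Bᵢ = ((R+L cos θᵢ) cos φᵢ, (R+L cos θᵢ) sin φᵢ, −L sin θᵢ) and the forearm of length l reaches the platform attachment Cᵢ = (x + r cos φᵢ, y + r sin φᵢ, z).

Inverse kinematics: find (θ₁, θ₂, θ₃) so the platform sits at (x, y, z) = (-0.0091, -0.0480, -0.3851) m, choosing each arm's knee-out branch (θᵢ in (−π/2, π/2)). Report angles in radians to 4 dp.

φ1=0.0° → target in arm frame (-0.0091, -0.0480)
  A cos θ + B sin θ = C:  0.1591·cos θ + -0.3851·sin θ = -0.2816
  √(A²+B²)=0.4167;  θ1 = -1.1790+2.3129 ≈ 1.1339
φ2=120.0° → target in arm frame (-0.0370, 0.0319)
  A cos θ + B sin θ = C:  0.1870·cos θ + -0.3851·sin θ = -0.3235
  θ2 = atan2(B,A) + arccos(C/0.4281) = 1.3086
rotate P by −φ3: (0.0461, 0.0161, -0.3851)
  A=0.1039, B=-0.3851, C=(l²−L²−A²−y'²−z²)/(2L)=-0.1988
  √(A²+B²)=0.3989;  θ3 = -1.3073+2.0925 ≈ 0.7851

θ₁ = 1.1339, θ₂ = 1.3086, θ₃ = 0.7851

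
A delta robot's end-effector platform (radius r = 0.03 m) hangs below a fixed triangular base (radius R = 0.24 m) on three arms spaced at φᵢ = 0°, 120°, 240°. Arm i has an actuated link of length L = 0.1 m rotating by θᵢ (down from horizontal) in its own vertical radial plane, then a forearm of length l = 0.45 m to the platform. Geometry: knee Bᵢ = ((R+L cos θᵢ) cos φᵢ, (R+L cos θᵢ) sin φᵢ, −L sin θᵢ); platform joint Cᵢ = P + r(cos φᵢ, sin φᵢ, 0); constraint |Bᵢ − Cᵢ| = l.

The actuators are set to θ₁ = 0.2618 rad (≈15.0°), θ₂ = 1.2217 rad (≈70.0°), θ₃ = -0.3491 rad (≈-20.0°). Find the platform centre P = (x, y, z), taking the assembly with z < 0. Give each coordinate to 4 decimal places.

(0.0258, -0.1239, -0.3550)

φ1=0.0°: virtual centre (0.3066, 0.0000, -0.0259), radius l
arm 2 at φ=120.0°: e+L cos θ2 = 0.2442;  centre 2 = (-0.1221, 0.2115, -0.0940)
φ3=240.0°: virtual centre (-0.1520, -0.2632, 0.0342), radius l
subtract pairs → two planes through P
linear system: -0.8574x+0.4230y = -0.0262−-0.1362z; -0.9172x+-0.5265y = -0.0011−0.1202z
det = 0.8393;  x = 0.0170+-0.0249z,  y = -0.0275+0.2716z
sphere 1 gives Az²+Bz+C=0 with A=1.0744, B=0.0512, C=-0.1172;  B²−4AC=0.5063;  roots -0.3550, 0.3073;  negative root z = -0.3550
x = 0.0258, y = -0.1239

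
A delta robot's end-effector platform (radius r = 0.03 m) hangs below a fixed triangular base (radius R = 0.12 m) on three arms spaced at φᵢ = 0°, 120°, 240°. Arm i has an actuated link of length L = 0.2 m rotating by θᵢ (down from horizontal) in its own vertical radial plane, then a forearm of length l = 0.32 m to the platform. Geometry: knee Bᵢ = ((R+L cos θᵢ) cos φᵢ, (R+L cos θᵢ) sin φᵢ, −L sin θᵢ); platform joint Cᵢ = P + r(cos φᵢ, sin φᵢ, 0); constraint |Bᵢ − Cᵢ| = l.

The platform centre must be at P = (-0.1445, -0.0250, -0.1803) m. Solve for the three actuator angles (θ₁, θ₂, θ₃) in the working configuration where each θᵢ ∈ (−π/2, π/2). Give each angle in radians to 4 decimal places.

θ₁ = 1.1345, θ₂ = 0.0875, θ₃ = -0.2622

φ1=0.0° → target in arm frame (-0.1445, -0.0250)
  e−x'=0.2345;  (l²−L²−(e−x')²−y'²−z²)/2L = -0.0643
  θ1 = atan2(B,A) + arccos(C/0.2958) = 1.1345
φ2=120.0° → target in arm frame (0.0506, 0.1376)
  e−x'=0.0394;  (l²−L²−(e−x')²−y'²−z²)/2L = 0.0235
  γ=atan2(-0.1803,0.0394)=-1.3557;  ψ=arccos(0.1273)=1.4432;  θ2=γ+ψ≈0.0875
φ3=240.0° → target in arm frame (0.0939, -0.1126)
  A cos θ + B sin θ = C:  -0.0039·cos θ + -0.1803·sin θ = 0.0430
  θ3 = atan2(B,A) + arccos(C/0.1803) = -0.2622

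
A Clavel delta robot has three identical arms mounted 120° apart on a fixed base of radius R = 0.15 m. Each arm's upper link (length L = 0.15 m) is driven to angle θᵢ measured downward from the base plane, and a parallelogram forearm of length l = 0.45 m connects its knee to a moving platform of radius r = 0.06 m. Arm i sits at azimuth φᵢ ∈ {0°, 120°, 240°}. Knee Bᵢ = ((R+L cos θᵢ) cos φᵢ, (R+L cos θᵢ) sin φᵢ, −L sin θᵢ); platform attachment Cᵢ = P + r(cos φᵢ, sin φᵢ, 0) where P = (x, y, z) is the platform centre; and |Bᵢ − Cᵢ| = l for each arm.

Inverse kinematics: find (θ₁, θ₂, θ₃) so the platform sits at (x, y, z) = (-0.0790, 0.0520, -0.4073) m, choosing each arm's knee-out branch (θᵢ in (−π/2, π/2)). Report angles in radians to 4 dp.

φ1=0.0° → target in arm frame (-0.0790, 0.0520)
  e−x'=0.1690;  (l²−L²−(e−x')²−y'²−z²)/2L = -0.0572
  √(A²+B²)=0.4410;  θ1 = -1.1775+1.7009 ≈ 0.5234
arm 2 (φ=120.0°): x'=0.0845, y'=0.0424
  e−x'=0.0055;  (l²−L²−(e−x')²−y'²−z²)/2L = 0.0409
  √(A²+B²)=0.4073;  θ2 = -1.5574+1.4702 ≈ -0.0872
rotate P by −φ3: (-0.0055, -0.0944, -0.4073)
  A=0.0955, B=-0.4073, C=(l²−L²−A²−y'²−z²)/(2L)=-0.0131
  θ3 = atan2(B,A) + arccos(C/0.4184) = 0.2617

θ₁ = 0.5234, θ₂ = -0.0872, θ₃ = 0.2617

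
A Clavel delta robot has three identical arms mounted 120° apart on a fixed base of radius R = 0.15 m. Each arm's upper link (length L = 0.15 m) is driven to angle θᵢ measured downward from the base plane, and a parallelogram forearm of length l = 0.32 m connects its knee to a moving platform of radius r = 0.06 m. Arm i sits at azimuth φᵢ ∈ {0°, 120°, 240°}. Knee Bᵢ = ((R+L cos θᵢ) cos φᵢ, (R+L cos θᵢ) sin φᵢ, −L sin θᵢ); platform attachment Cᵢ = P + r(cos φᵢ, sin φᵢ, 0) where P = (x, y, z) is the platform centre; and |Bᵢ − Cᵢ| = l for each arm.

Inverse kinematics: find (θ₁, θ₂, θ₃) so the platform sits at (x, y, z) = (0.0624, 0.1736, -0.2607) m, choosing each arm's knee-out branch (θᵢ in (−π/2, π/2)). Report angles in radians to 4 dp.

rotate P by −φ1: (0.0624, 0.1736, -0.2607)
  A=0.0276, B=-0.2607, C=(l²−L²−A²−y'²−z²)/(2L)=-0.0632
  θ1 = atan2(B,A) + arccos(C/0.2622) = 0.3490
arm 2 (φ=120.0°): x'=0.1191, y'=-0.1408
  A cos θ + B sin θ = C:  -0.0291·cos θ + -0.2607·sin θ = -0.0292
  θ2 = atan2(B,A) + arccos(C/0.2623) = 0.0001
φ3=240.0° → target in arm frame (-0.1815, -0.0328)
  e−x'=0.2715;  (l²−L²−(e−x')²−y'²−z²)/2L = -0.2096
  √(A²+B²)=0.3764;  θ3 = -0.7650+2.1613 ≈ 1.3962

θ₁ = 0.3490, θ₂ = 0.0001, θ₃ = 1.3962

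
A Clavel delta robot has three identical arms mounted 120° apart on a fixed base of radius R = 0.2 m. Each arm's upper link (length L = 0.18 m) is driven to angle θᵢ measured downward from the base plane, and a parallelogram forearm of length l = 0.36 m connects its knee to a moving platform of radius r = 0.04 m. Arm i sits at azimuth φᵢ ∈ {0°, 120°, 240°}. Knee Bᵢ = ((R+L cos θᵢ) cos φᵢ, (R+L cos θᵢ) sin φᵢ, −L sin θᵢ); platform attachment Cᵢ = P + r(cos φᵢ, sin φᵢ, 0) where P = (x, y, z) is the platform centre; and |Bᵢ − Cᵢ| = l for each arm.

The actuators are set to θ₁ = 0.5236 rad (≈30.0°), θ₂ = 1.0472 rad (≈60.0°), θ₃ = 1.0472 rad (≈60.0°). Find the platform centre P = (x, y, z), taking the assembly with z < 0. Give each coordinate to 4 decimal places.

O1 = (0.3159·cos0.0°, 0.3159·sin0.0°, -0.0900) = (0.3159, 0.0000, -0.0900)
O2 = (0.2500·cos120.0°, 0.2500·sin120.0°, -0.1559) = (-0.1250, 0.2165, -0.1559)
φ3=240.0°: virtual centre (-0.1250, -0.2165, -0.1559), radius l
subtract pairs → two planes through P
[-0.8818 0.4330 -0.1318]·P = -0.0211;  [-0.8818 -0.4330 -0.1318]·P = -0.0211
Cramer: x(z) = 0.0239-0.1494z;  y(z) = 0.0000+0.0000z
quadratic in z: (1.0223)z²+(0.2673)z+(-0.0363)=0, √Δ=0.4687 → z ∈ {-0.3599, 0.0985}; z = -0.3599 (taking z<0)
x = 0.0777, y = 0.0000

(0.0777, 0.0000, -0.3599)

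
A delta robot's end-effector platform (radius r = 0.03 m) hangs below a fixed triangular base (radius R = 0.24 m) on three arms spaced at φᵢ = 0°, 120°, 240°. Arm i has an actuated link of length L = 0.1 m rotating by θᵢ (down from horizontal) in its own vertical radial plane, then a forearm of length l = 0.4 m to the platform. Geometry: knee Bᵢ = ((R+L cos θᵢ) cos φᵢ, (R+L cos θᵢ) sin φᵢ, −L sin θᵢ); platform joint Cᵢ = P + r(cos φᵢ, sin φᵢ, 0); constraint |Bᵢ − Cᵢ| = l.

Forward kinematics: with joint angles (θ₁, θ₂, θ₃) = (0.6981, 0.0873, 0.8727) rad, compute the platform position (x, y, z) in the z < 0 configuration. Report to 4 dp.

arm 1 at φ=0.0°: e+L cos θ1 = 0.2866;  centre 1 = (0.2866, 0.0000, -0.0643)
centre 2 = (0.3096·cos120.0°, 0.3096·sin120.0°, -0.0087) = (-0.1548, 0.2681, -0.0087)
arm 3 at φ=240.0°: e+L cos θ3 = 0.2743;  centre 3 = (-0.1371, -0.2375, -0.0766)
subtract pairs → two planes through P
plane₁₂: -0.8828x+0.5363y+0.1111z = 0.0097
Cramer: x(z) = -0.0021+0.0453z;  y(z) = 0.0146-0.1327z
quadratic in z: (1.0197)z²+(0.0985)z+(-0.0723)=0, √Δ=0.5520 → z ∈ {-0.3190, 0.2223}; z = -0.3190 (taking z<0)
x = -0.0165, y = 0.0569

(-0.0165, 0.0569, -0.3190)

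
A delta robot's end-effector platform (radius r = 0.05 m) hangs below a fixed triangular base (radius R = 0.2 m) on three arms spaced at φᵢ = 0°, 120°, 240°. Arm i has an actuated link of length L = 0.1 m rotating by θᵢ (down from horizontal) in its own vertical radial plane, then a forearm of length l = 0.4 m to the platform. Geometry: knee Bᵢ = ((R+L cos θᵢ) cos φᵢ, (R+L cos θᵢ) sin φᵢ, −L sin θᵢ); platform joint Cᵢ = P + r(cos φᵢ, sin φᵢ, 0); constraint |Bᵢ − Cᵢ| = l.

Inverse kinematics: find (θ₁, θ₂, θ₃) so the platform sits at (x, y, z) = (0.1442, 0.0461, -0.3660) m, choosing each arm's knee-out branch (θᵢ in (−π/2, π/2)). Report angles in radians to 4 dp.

rotate P by −φ1: (0.1442, 0.0461, -0.3660)
  A=0.0058, B=-0.3660, C=(l²−L²−A²−y'²−z²)/(2L)=0.0694
  γ=atan2(-0.3660,0.0058)=-1.5550;  ψ=arccos(0.1897)=1.3800;  θ1=γ+ψ≈-0.1750
rotate P by −φ2: (-0.0322, -0.1479, -0.3660)
  e−x'=0.1822;  (l²−L²−(e−x')²−y'²−z²)/2L = -0.1951
  √(A²+B²)=0.4088;  θ2 = -1.1090+2.0684 ≈ 0.9594
rotate P by −φ3: (-0.1120, 0.1018, -0.3660)
  A=0.2620, B=-0.3660, C=(l²−L²−A²−y'²−z²)/(2L)=-0.3149
  θ3 = atan2(B,A) + arccos(C/0.4501) = 1.3962

θ₁ = -0.1750, θ₂ = 0.9594, θ₃ = 1.3962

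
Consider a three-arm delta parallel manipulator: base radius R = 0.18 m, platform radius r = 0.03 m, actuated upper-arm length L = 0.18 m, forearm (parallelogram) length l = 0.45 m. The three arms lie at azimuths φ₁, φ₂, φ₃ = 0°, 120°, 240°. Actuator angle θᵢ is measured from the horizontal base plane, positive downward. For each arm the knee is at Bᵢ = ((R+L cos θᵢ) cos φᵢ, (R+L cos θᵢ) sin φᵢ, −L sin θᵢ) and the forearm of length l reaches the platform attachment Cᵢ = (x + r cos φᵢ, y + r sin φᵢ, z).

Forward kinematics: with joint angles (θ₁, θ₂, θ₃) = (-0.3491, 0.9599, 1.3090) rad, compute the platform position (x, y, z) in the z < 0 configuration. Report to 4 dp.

φ1=0.0°: virtual centre (0.3191, 0.0000, 0.0616), radius l
φ2=120.0°: virtual centre (-0.1266, 0.2193, -0.1474), radius l
φ3=240.0°: virtual centre (-0.0983, -0.1702, -0.1739), radius l
|S₂|²−|S₁|² = -0.0198;  |S₃|²−|S₁|² = -0.0368
plane₁₂: -0.8915x+0.4386y+-0.4180z = -0.0198
det = 0.6698;  x = 0.0341+-0.5209z,  y = 0.0243+-0.1057z
sphere 1 gives Az²+Bz+C=0 with A=1.2825, B=0.1686, C=-0.1169;  B²−4AC=0.6281;  roots -0.3747, 0.2432;  negative root z = -0.3747
x = 0.2293, y = 0.0639

(0.2293, 0.0639, -0.3747)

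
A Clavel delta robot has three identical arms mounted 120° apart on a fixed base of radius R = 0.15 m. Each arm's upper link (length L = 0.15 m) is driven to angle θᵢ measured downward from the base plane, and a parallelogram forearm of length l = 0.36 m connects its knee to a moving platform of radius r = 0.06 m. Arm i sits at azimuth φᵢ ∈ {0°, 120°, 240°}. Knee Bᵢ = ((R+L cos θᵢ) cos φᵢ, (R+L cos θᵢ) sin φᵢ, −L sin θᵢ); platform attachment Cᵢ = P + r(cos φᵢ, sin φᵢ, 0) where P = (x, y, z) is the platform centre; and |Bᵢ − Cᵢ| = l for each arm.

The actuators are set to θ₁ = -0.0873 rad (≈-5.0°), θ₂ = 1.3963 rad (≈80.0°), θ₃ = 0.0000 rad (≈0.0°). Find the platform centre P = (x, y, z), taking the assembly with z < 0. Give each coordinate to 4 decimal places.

(0.1188, -0.1888, -0.2687)

φ1=0.0°: virtual centre (0.2394, 0.0000, 0.0131), radius l
S2 = (0.1160·cos120.0°, 0.1160·sin120.0°, -0.1477) = (-0.0580, 0.1005, -0.1477)
arm 3 at φ=240.0°: ρ3 = 0.2400;  S3 = (-0.1200, -0.2078, 0.0000)
|S₂|²−|S₁|² = -0.0222;  |S₃|²−|S₁|² = 0.0001
[-0.5949 0.2010 -0.3216]·P = -0.0222;  [-0.7189 -0.4157 -0.0262]·P = 0.0001
Cramer: x(z) = 0.0235-0.3547z;  y(z) = -0.0409+0.5504z
into |P−S₁|² = l²: 1.4287z² + 0.0820z + -0.0811 = 0;  Δ = 0.4704;  z = -0.2687 or 0.2113 → z<0 root = -0.2687
x = 0.1188, y = -0.1888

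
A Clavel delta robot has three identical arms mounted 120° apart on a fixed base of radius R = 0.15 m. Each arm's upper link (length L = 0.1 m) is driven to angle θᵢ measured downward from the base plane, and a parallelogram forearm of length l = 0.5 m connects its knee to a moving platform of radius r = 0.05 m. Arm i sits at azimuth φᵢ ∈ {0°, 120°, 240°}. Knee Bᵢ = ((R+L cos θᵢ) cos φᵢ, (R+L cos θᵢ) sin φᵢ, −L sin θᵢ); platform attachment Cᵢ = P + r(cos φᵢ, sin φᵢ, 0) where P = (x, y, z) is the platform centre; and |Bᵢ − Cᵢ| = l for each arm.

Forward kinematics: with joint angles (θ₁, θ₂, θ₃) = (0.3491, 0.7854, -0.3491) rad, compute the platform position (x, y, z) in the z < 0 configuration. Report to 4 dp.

(-0.0160, -0.1593, -0.4591)

centre 1 = (0.1940·cos0.0°, 0.1940·sin0.0°, -0.0342) = (0.1940, 0.0000, -0.0342)
φ2=120.0°: virtual centre (-0.0854, 0.1478, -0.0707), radius l
arm 3 at φ=240.0°: ρ3 = 0.1940;  centre 3 = (-0.0970, -0.1680, 0.0342)
|centre ₂|²−|centre ₁|² = -0.0047;  |centre ₃|²−|centre ₁|² = 0.0000
linear system: -0.5586x+0.2957y = -0.0047−-0.0730z; -0.5819x+-0.3360y = 0.0000−0.1368z
Cramer: x(z) = 0.0043+0.0443z;  y(z) = -0.0075+0.3306z
sphere 1 gives Az²+Bz+C=0 with A=1.1112, B=0.0466, C=-0.2128;  B²−4AC=0.9481;  roots -0.4591, 0.4171;  negative root z = -0.4591
x = -0.0160, y = -0.1593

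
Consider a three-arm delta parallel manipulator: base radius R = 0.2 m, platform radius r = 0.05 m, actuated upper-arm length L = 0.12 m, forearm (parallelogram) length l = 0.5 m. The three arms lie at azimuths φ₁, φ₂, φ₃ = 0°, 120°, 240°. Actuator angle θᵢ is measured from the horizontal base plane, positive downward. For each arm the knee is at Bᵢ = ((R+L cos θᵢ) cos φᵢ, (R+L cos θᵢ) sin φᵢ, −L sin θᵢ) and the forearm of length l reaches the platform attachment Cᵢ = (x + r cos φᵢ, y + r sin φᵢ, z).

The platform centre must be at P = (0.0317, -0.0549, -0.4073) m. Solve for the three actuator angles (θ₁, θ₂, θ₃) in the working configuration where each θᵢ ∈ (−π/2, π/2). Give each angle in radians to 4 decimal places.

θ₁ = -0.2615, θ₂ = 0.2618, θ₃ = -0.2615

rotate P by −φ1: (0.0317, -0.0549, -0.4073)
  A=0.1183, B=-0.4073, C=(l²−L²−A²−y'²−z²)/(2L)=0.2196
  √(A²+B²)=0.4241;  θ1 = -1.2881+1.0266 ≈ -0.2615
arm 2 (φ=120.0°): x'=-0.0634, y'=0.0000
  A=0.2134, B=-0.4073, C=(l²−L²−A²−y'²−z²)/(2L)=0.1007
  γ=atan2(-0.4073,0.2134)=-1.0882;  ψ=arccos(0.2190)=1.3500;  θ2=γ+ψ≈0.2618
φ3=240.0° → target in arm frame (0.0317, 0.0549)
  e−x'=0.1183;  (l²−L²−(e−x')²−y'²−z²)/2L = 0.2196
  θ3 = atan2(B,A) + arccos(C/0.4241) = -0.2615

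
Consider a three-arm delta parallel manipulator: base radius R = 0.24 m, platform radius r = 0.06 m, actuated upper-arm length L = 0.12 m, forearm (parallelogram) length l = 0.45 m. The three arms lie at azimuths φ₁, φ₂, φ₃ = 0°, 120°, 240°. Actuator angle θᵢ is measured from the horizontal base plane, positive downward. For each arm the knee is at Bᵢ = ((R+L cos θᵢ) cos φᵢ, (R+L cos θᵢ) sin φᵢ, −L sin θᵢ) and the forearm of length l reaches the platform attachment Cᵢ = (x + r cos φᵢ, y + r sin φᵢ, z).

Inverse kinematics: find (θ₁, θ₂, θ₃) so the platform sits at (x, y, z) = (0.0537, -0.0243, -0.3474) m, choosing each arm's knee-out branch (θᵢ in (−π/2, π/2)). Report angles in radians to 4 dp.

rotate P by −φ1: (0.0537, -0.0243, -0.3474)
  A cos θ + B sin θ = C:  0.1263·cos θ + -0.3474·sin θ = 0.2120
  √(A²+B²)=0.3696;  θ1 = -1.2221+0.9601 ≈ -0.2620
arm 2 (φ=120.0°): x'=-0.0479, y'=-0.0344
  A=0.2279, B=-0.3474, C=(l²−L²−A²−y'²−z²)/(2L)=0.0596
  θ2 = atan2(B,A) + arccos(C/0.4155) = 0.4367
φ3=240.0° → target in arm frame (-0.0058, 0.0587)
  A=0.1858, B=-0.3474, C=(l²−L²−A²−y'²−z²)/(2L)=0.1227
  √(A²+B²)=0.3940;  θ3 = -1.0797+1.2541 ≈ 0.1744

θ₁ = -0.2620, θ₂ = 0.4367, θ₃ = 0.1744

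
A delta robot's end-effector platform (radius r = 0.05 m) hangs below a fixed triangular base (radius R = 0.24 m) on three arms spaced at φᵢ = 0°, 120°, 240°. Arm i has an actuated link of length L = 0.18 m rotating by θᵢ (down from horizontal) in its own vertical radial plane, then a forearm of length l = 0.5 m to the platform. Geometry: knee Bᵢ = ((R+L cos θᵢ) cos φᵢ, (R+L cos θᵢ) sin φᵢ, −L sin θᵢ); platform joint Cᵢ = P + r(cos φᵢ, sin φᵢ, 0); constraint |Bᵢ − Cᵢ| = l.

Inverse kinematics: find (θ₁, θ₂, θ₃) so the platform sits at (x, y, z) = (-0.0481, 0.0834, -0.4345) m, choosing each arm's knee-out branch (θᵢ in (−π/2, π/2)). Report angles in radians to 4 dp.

θ₁ = 0.6979, θ₂ = 0.0870, θ₃ = 0.6982

rotate P by −φ1: (-0.0481, 0.0834, -0.4345)
  A cos θ + B sin θ = C:  0.2381·cos θ + -0.4345·sin θ = -0.0968
  θ1 = atan2(B,A) + arccos(C/0.4955) = 0.6979
arm 2 (φ=120.0°): x'=0.0963, y'=0.0000
  e−x'=0.0937;  (l²−L²−(e−x')²−y'²−z²)/2L = 0.0556
  γ=atan2(-0.4345,0.0937)=-1.3583;  ψ=arccos(0.1251)=1.4453;  θ2=γ+ψ≈0.0870
rotate P by −φ3: (-0.0482, -0.0834, -0.4345)
  e−x'=0.2382;  (l²−L²−(e−x')²−y'²−z²)/2L = -0.0969
  √(A²+B²)=0.4955;  θ3 = -1.0694+1.7675 ≈ 0.6982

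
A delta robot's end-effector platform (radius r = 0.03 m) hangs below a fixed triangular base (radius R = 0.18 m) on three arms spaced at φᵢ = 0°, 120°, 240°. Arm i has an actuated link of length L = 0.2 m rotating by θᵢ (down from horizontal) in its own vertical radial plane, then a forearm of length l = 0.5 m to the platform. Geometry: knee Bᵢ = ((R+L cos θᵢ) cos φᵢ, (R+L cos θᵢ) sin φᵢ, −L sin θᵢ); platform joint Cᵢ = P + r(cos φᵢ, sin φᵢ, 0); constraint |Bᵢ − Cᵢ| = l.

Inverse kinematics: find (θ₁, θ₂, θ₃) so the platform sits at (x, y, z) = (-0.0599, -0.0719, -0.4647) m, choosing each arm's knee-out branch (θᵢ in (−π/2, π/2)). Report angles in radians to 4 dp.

θ₁ = 0.6982, θ₂ = 0.6110, θ₃ = 0.1747

φ1=0.0° → target in arm frame (-0.0599, -0.0719)
  A=0.2099, B=-0.4647, C=(l²−L²−A²−y'²−z²)/(2L)=-0.1379
  √(A²+B²)=0.5099;  θ1 = -1.1465+1.8447 ≈ 0.6982
φ2=120.0° → target in arm frame (-0.0323, 0.0878)
  A=0.1823, B=-0.4647, C=(l²−L²−A²−y'²−z²)/(2L)=-0.1172
  √(A²+B²)=0.4992;  θ2 = -1.1969+1.8079 ≈ 0.6110
rotate P by −φ3: (0.0922, -0.0159, -0.4647)
  A cos θ + B sin θ = C:  0.0578·cos θ + -0.4647·sin θ = -0.0238
  θ3 = atan2(B,A) + arccos(C/0.4683) = 0.1747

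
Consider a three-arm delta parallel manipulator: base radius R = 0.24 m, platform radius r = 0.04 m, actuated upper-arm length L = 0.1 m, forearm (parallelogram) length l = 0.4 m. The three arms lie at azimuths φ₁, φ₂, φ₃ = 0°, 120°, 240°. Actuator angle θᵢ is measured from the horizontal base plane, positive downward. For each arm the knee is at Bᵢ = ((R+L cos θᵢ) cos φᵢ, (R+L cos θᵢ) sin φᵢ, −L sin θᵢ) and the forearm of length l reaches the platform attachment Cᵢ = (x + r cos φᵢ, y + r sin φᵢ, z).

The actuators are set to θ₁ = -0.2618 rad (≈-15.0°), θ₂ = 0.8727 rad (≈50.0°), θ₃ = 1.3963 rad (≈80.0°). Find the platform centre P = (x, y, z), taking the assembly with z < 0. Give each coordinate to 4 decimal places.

(0.1186, 0.0464, -0.3293)

O1 = (0.2966·cos0.0°, 0.2966·sin0.0°, 0.0259) = (0.2966, 0.0000, 0.0259)
φ2=120.0°: virtual centre (-0.1321, 0.2289, -0.0766), radius l
φ3=240.0°: virtual centre (-0.1087, -0.1882, -0.0985), radius l
subtract pairs → two planes through P
plane₁₂: -0.8575x+0.4577y+-0.2050z = -0.0129
det = 0.6938;  x = 0.0279+-0.2753z,  y = 0.0241+-0.0679z
quadratic in z: (1.0804)z²+(0.0929)z+(-0.0866)=0, √Δ=0.6187 → z ∈ {-0.3293, 0.2433}; z = -0.3293 (taking z<0)
x = 0.1186, y = 0.0464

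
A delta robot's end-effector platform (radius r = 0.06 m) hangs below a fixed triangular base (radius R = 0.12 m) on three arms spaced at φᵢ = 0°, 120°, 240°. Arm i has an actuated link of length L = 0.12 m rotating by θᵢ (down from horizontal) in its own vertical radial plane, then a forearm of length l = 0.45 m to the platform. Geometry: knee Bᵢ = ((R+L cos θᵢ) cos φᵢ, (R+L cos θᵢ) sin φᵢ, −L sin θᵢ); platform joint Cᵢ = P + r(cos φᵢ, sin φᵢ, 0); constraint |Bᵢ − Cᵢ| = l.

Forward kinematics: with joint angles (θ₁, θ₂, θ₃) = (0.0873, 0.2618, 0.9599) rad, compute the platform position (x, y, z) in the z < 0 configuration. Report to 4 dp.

(0.1091, 0.1313, -0.4351)

φ1=0.0°: virtual centre (0.1795, 0.0000, -0.0105), radius l
O2 = (0.1759·cos120.0°, 0.1759·sin120.0°, -0.0311) = (-0.0880, 0.1523, -0.0311)
arm 3 at φ=240.0°: (R−r)+L cos θ3 = 0.1288;  O3 = (-0.0644, -0.1116, -0.0983)
subtract pairs → two planes through P
plane₁₂: -0.5350x+0.3047y+-0.0412z = -0.0004
det = 0.2680;  x = 0.0073+-0.2340z,  y = 0.0114+-0.2756z
sphere 1 gives Az²+Bz+C=0 with A=1.1307, B=0.0953, C=-0.1726;  B²−4AC=0.7897;  roots -0.4351, 0.3508;  negative root z = -0.4351
x = 0.1091, y = 0.1313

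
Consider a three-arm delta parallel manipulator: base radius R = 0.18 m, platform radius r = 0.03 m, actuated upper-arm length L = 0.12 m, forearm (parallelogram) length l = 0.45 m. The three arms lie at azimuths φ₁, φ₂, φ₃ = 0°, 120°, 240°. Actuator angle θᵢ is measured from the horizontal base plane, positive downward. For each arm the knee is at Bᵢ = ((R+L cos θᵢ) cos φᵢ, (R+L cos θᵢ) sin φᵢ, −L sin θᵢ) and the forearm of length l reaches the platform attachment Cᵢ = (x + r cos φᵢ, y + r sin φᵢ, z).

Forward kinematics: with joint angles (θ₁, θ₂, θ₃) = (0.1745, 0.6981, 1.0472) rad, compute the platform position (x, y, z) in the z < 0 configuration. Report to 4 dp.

(0.0978, 0.0460, -0.4348)

φ1=0.0°: virtual centre (0.2682, 0.0000, -0.0208), radius l
centre 2 = (0.2419·cos120.0°, 0.2419·sin120.0°, -0.0771) = (-0.1210, 0.2095, -0.0771)
centre 3 = (0.2100·cos240.0°, 0.2100·sin240.0°, -0.1039) = (-0.1050, -0.1819, -0.1039)
subtract pairs → two planes through P
linear system: -0.7783x+0.4190y = -0.0079−-0.1126z; -0.7464x+-0.3637y = -0.0175−-0.1662z
Cramer: x(z) = 0.0171-0.1856z;  y(z) = 0.0129-0.0760z
quadratic in z: (1.0402)z²+(0.1329)z+(-0.1388)=0, √Δ=0.7716 → z ∈ {-0.4348, 0.3070}; z = -0.4348 (taking z<0)
x = 0.0978, y = 0.0460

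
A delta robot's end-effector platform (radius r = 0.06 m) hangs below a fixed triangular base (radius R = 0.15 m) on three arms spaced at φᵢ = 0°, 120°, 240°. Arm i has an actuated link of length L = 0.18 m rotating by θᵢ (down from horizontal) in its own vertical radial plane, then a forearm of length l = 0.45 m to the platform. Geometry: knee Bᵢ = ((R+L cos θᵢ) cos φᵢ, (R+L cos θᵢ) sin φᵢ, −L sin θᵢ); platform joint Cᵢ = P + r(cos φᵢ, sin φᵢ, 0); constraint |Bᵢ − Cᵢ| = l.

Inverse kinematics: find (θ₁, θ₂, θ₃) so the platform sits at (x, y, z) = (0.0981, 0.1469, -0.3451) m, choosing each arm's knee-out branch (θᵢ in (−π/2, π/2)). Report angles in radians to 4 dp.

θ₁ = -0.2620, θ₂ = -0.1746, θ₃ = 0.7851

φ1=0.0° → target in arm frame (0.0981, 0.1469)
  e−x'=-0.0081;  (l²−L²−(e−x')²−y'²−z²)/2L = 0.0816
  θ1 = atan2(B,A) + arccos(C/0.3452) = -0.2620
arm 2 (φ=120.0°): x'=0.0782, y'=-0.1584
  A cos θ + B sin θ = C:  0.0118·cos θ + -0.3451·sin θ = 0.0716
  θ2 = atan2(B,A) + arccos(C/0.3453) = -0.1746
rotate P by −φ3: (-0.1763, 0.0115, -0.3451)
  A=0.2663, B=-0.3451, C=(l²−L²−A²−y'²−z²)/(2L)=-0.0556
  θ3 = atan2(B,A) + arccos(C/0.4359) = 0.7851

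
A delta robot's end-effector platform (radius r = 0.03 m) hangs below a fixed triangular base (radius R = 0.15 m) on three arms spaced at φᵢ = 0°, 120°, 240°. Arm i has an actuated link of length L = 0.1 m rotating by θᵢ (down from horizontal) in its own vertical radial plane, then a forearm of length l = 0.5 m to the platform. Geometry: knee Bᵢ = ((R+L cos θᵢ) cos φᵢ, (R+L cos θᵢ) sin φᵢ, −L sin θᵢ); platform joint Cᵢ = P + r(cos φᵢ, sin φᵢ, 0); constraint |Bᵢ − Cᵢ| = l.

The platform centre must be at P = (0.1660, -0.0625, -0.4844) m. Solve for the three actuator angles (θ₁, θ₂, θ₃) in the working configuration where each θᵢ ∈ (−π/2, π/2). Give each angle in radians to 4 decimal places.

arm 1 (φ=0.0°): x'=0.1660, y'=-0.0625
  e−x'=-0.0460;  (l²−L²−(e−x')²−y'²−z²)/2L = -0.0033
  γ=atan2(-0.4844,-0.0460)=-1.6655;  ψ=arccos(-0.0068)=1.5776;  θ1=γ+ψ≈-0.0878
arm 2 (φ=120.0°): x'=-0.1371, y'=-0.1125
  e−x'=0.2571;  (l²−L²−(e−x')²−y'²−z²)/2L = -0.3671
  θ2 = atan2(B,A) + arccos(C/0.5484) = 1.2213
φ3=240.0° → target in arm frame (-0.0289, 0.1750)
  e−x'=0.1489;  (l²−L²−(e−x')²−y'²−z²)/2L = -0.2372
  θ3 = atan2(B,A) + arccos(C/0.5068) = 0.7852

θ₁ = -0.0878, θ₂ = 1.2213, θ₃ = 0.7852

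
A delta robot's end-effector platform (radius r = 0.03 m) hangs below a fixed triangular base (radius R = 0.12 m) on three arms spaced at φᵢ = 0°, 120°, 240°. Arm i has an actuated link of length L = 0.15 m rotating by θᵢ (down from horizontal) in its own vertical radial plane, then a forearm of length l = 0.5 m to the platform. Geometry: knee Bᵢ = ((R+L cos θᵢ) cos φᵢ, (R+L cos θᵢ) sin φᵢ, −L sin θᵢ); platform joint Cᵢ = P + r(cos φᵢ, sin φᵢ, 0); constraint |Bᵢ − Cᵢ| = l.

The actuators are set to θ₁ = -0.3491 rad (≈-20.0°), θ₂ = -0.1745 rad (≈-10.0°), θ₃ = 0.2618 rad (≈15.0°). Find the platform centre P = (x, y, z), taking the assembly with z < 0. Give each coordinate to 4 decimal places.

centre 1 = (0.2310·cos0.0°, 0.2310·sin0.0°, 0.0513) = (0.2310, 0.0000, 0.0513)
φ2=120.0°: virtual centre (-0.1189, 0.2059, 0.0260), radius l
arm 3 at φ=240.0°: ρ3 = 0.2349;  centre 3 = (-0.1174, -0.2034, -0.0388)
|centre ₂|²−|centre ₁|² = 0.0012;  |centre ₃|²−|centre ₁|² = 0.0007
[-0.6996 0.4117 -0.0505]·P = 0.0012;  [-0.6968 -0.4068 -0.1803]·P = 0.0007
Cramer: x(z) = -0.0014-0.1658z;  y(z) = 0.0006-0.1591z
quadratic in z: (1.0528)z²+(-0.0258)z+(-0.1934)=0, √Δ=0.9028 → z ∈ {-0.4165, 0.4410}; z = -0.4165 (taking z<0)
x = 0.0677, y = 0.0669

(0.0677, 0.0669, -0.4165)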